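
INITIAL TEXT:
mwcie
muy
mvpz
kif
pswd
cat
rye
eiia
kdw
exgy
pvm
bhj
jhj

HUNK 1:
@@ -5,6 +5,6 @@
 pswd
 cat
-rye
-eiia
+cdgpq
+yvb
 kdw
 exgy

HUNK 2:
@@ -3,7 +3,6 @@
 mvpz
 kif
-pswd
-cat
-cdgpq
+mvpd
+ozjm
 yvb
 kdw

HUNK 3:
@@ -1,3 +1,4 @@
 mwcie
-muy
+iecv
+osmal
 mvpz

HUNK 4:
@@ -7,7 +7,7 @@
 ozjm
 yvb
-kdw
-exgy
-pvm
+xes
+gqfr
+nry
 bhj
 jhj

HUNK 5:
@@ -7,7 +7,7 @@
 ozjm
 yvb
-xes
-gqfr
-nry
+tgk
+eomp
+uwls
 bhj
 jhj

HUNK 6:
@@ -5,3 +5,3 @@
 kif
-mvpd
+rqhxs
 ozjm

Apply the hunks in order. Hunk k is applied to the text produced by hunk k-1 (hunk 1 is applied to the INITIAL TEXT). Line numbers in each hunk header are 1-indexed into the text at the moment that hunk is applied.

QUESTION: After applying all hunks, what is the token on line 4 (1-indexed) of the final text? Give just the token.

Answer: mvpz

Derivation:
Hunk 1: at line 5 remove [rye,eiia] add [cdgpq,yvb] -> 13 lines: mwcie muy mvpz kif pswd cat cdgpq yvb kdw exgy pvm bhj jhj
Hunk 2: at line 3 remove [pswd,cat,cdgpq] add [mvpd,ozjm] -> 12 lines: mwcie muy mvpz kif mvpd ozjm yvb kdw exgy pvm bhj jhj
Hunk 3: at line 1 remove [muy] add [iecv,osmal] -> 13 lines: mwcie iecv osmal mvpz kif mvpd ozjm yvb kdw exgy pvm bhj jhj
Hunk 4: at line 7 remove [kdw,exgy,pvm] add [xes,gqfr,nry] -> 13 lines: mwcie iecv osmal mvpz kif mvpd ozjm yvb xes gqfr nry bhj jhj
Hunk 5: at line 7 remove [xes,gqfr,nry] add [tgk,eomp,uwls] -> 13 lines: mwcie iecv osmal mvpz kif mvpd ozjm yvb tgk eomp uwls bhj jhj
Hunk 6: at line 5 remove [mvpd] add [rqhxs] -> 13 lines: mwcie iecv osmal mvpz kif rqhxs ozjm yvb tgk eomp uwls bhj jhj
Final line 4: mvpz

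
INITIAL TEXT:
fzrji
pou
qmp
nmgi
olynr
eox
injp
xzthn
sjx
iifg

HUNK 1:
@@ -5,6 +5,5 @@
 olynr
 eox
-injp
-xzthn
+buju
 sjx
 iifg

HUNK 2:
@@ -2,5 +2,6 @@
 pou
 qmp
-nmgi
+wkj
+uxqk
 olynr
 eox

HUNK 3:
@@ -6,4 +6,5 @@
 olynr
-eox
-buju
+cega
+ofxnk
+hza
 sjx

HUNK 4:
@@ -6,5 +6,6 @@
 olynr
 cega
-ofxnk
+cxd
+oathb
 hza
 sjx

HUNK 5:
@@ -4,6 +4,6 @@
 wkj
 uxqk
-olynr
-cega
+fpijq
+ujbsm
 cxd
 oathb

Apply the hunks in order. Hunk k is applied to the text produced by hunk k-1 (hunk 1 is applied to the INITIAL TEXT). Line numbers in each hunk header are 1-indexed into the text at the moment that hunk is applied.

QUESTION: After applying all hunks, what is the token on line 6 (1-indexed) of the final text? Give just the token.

Answer: fpijq

Derivation:
Hunk 1: at line 5 remove [injp,xzthn] add [buju] -> 9 lines: fzrji pou qmp nmgi olynr eox buju sjx iifg
Hunk 2: at line 2 remove [nmgi] add [wkj,uxqk] -> 10 lines: fzrji pou qmp wkj uxqk olynr eox buju sjx iifg
Hunk 3: at line 6 remove [eox,buju] add [cega,ofxnk,hza] -> 11 lines: fzrji pou qmp wkj uxqk olynr cega ofxnk hza sjx iifg
Hunk 4: at line 6 remove [ofxnk] add [cxd,oathb] -> 12 lines: fzrji pou qmp wkj uxqk olynr cega cxd oathb hza sjx iifg
Hunk 5: at line 4 remove [olynr,cega] add [fpijq,ujbsm] -> 12 lines: fzrji pou qmp wkj uxqk fpijq ujbsm cxd oathb hza sjx iifg
Final line 6: fpijq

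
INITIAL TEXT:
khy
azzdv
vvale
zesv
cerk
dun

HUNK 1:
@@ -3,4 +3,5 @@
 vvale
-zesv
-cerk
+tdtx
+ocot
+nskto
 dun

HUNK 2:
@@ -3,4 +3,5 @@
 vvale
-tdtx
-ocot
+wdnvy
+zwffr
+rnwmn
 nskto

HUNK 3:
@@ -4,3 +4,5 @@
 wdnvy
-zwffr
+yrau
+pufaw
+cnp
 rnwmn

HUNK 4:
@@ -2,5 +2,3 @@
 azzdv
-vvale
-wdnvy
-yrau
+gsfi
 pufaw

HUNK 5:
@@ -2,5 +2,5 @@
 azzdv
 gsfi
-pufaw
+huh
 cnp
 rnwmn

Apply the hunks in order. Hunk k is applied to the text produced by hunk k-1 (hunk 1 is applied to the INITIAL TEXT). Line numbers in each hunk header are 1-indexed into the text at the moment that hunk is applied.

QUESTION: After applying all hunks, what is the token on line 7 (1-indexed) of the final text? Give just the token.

Answer: nskto

Derivation:
Hunk 1: at line 3 remove [zesv,cerk] add [tdtx,ocot,nskto] -> 7 lines: khy azzdv vvale tdtx ocot nskto dun
Hunk 2: at line 3 remove [tdtx,ocot] add [wdnvy,zwffr,rnwmn] -> 8 lines: khy azzdv vvale wdnvy zwffr rnwmn nskto dun
Hunk 3: at line 4 remove [zwffr] add [yrau,pufaw,cnp] -> 10 lines: khy azzdv vvale wdnvy yrau pufaw cnp rnwmn nskto dun
Hunk 4: at line 2 remove [vvale,wdnvy,yrau] add [gsfi] -> 8 lines: khy azzdv gsfi pufaw cnp rnwmn nskto dun
Hunk 5: at line 2 remove [pufaw] add [huh] -> 8 lines: khy azzdv gsfi huh cnp rnwmn nskto dun
Final line 7: nskto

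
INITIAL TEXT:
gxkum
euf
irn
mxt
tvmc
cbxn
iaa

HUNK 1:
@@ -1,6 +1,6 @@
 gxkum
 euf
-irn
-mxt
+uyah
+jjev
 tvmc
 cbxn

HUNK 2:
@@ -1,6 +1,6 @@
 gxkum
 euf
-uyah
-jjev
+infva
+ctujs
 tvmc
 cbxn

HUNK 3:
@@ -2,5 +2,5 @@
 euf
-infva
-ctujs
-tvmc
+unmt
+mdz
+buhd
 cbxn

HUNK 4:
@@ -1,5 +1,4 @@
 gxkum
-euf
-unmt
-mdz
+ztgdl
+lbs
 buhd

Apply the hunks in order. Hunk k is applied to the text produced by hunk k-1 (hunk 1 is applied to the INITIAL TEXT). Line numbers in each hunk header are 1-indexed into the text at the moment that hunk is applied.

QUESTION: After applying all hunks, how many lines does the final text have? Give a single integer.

Answer: 6

Derivation:
Hunk 1: at line 1 remove [irn,mxt] add [uyah,jjev] -> 7 lines: gxkum euf uyah jjev tvmc cbxn iaa
Hunk 2: at line 1 remove [uyah,jjev] add [infva,ctujs] -> 7 lines: gxkum euf infva ctujs tvmc cbxn iaa
Hunk 3: at line 2 remove [infva,ctujs,tvmc] add [unmt,mdz,buhd] -> 7 lines: gxkum euf unmt mdz buhd cbxn iaa
Hunk 4: at line 1 remove [euf,unmt,mdz] add [ztgdl,lbs] -> 6 lines: gxkum ztgdl lbs buhd cbxn iaa
Final line count: 6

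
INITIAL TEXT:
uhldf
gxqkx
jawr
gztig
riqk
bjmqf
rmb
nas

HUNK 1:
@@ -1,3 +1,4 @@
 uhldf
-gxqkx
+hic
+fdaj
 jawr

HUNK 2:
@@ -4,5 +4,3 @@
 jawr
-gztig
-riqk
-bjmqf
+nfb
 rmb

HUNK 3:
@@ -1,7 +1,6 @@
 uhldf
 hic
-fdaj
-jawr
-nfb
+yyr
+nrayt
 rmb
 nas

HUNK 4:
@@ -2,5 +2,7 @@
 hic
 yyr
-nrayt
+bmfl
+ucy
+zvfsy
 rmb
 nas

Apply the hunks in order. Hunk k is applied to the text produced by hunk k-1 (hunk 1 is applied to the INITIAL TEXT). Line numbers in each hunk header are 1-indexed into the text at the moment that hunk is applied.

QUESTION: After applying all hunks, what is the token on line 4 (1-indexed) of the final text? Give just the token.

Hunk 1: at line 1 remove [gxqkx] add [hic,fdaj] -> 9 lines: uhldf hic fdaj jawr gztig riqk bjmqf rmb nas
Hunk 2: at line 4 remove [gztig,riqk,bjmqf] add [nfb] -> 7 lines: uhldf hic fdaj jawr nfb rmb nas
Hunk 3: at line 1 remove [fdaj,jawr,nfb] add [yyr,nrayt] -> 6 lines: uhldf hic yyr nrayt rmb nas
Hunk 4: at line 2 remove [nrayt] add [bmfl,ucy,zvfsy] -> 8 lines: uhldf hic yyr bmfl ucy zvfsy rmb nas
Final line 4: bmfl

Answer: bmfl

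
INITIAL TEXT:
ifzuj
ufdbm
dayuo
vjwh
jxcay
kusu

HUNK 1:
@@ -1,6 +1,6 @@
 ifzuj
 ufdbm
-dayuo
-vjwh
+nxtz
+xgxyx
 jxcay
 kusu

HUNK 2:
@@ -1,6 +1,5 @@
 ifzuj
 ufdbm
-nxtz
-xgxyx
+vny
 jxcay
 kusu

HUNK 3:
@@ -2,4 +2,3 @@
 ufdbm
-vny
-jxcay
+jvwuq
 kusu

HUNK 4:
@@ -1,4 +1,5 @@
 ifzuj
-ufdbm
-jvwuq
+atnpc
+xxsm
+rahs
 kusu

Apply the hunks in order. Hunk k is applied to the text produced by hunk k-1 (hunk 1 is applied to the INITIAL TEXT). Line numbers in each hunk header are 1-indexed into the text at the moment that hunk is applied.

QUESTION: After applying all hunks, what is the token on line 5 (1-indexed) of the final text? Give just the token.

Answer: kusu

Derivation:
Hunk 1: at line 1 remove [dayuo,vjwh] add [nxtz,xgxyx] -> 6 lines: ifzuj ufdbm nxtz xgxyx jxcay kusu
Hunk 2: at line 1 remove [nxtz,xgxyx] add [vny] -> 5 lines: ifzuj ufdbm vny jxcay kusu
Hunk 3: at line 2 remove [vny,jxcay] add [jvwuq] -> 4 lines: ifzuj ufdbm jvwuq kusu
Hunk 4: at line 1 remove [ufdbm,jvwuq] add [atnpc,xxsm,rahs] -> 5 lines: ifzuj atnpc xxsm rahs kusu
Final line 5: kusu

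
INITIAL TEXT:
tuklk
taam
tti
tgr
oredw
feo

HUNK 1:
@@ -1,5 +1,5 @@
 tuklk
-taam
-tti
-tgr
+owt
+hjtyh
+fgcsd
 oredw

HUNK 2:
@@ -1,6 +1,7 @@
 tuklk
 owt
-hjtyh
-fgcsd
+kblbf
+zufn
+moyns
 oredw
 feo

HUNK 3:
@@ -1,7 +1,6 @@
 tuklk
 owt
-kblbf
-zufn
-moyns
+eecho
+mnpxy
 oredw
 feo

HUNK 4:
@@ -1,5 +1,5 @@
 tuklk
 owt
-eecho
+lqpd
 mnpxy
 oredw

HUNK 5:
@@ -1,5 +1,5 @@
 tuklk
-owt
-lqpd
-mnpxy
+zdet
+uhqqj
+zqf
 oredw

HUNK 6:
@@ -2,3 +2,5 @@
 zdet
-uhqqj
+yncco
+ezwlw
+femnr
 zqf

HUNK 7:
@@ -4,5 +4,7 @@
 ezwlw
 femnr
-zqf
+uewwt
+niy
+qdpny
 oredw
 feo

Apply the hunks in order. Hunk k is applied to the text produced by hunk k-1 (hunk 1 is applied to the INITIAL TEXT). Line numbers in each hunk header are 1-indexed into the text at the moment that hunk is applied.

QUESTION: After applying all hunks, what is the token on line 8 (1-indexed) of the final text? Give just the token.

Hunk 1: at line 1 remove [taam,tti,tgr] add [owt,hjtyh,fgcsd] -> 6 lines: tuklk owt hjtyh fgcsd oredw feo
Hunk 2: at line 1 remove [hjtyh,fgcsd] add [kblbf,zufn,moyns] -> 7 lines: tuklk owt kblbf zufn moyns oredw feo
Hunk 3: at line 1 remove [kblbf,zufn,moyns] add [eecho,mnpxy] -> 6 lines: tuklk owt eecho mnpxy oredw feo
Hunk 4: at line 1 remove [eecho] add [lqpd] -> 6 lines: tuklk owt lqpd mnpxy oredw feo
Hunk 5: at line 1 remove [owt,lqpd,mnpxy] add [zdet,uhqqj,zqf] -> 6 lines: tuklk zdet uhqqj zqf oredw feo
Hunk 6: at line 2 remove [uhqqj] add [yncco,ezwlw,femnr] -> 8 lines: tuklk zdet yncco ezwlw femnr zqf oredw feo
Hunk 7: at line 4 remove [zqf] add [uewwt,niy,qdpny] -> 10 lines: tuklk zdet yncco ezwlw femnr uewwt niy qdpny oredw feo
Final line 8: qdpny

Answer: qdpny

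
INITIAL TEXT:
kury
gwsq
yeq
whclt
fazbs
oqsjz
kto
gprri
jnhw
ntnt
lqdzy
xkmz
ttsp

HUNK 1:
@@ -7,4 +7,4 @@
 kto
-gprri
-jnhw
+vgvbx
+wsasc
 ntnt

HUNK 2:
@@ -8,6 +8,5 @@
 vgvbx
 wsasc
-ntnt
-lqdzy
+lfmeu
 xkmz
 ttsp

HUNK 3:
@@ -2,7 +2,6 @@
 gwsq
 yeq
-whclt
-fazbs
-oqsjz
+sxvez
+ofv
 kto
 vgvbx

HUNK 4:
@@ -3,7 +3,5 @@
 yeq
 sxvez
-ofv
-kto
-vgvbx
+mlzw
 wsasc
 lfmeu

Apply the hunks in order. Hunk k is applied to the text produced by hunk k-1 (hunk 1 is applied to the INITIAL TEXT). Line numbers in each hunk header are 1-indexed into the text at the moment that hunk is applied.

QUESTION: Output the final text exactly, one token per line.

Answer: kury
gwsq
yeq
sxvez
mlzw
wsasc
lfmeu
xkmz
ttsp

Derivation:
Hunk 1: at line 7 remove [gprri,jnhw] add [vgvbx,wsasc] -> 13 lines: kury gwsq yeq whclt fazbs oqsjz kto vgvbx wsasc ntnt lqdzy xkmz ttsp
Hunk 2: at line 8 remove [ntnt,lqdzy] add [lfmeu] -> 12 lines: kury gwsq yeq whclt fazbs oqsjz kto vgvbx wsasc lfmeu xkmz ttsp
Hunk 3: at line 2 remove [whclt,fazbs,oqsjz] add [sxvez,ofv] -> 11 lines: kury gwsq yeq sxvez ofv kto vgvbx wsasc lfmeu xkmz ttsp
Hunk 4: at line 3 remove [ofv,kto,vgvbx] add [mlzw] -> 9 lines: kury gwsq yeq sxvez mlzw wsasc lfmeu xkmz ttsp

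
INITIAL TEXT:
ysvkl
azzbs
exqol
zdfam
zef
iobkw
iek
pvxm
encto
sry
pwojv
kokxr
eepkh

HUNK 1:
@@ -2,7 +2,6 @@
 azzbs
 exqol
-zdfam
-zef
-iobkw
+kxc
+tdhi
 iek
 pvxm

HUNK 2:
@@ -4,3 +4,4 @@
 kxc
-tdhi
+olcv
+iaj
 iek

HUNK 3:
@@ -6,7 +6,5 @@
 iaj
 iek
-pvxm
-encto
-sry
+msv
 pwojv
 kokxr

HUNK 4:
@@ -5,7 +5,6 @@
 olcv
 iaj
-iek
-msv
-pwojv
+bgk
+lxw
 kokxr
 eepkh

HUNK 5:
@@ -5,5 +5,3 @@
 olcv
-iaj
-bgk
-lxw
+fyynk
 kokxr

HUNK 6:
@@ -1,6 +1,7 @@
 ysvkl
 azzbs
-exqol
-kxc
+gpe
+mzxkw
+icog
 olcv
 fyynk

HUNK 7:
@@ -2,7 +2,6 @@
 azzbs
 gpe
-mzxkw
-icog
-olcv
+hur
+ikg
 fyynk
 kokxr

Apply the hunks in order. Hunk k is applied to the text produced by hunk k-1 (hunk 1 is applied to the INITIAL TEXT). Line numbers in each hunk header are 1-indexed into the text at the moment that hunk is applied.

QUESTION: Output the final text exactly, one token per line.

Hunk 1: at line 2 remove [zdfam,zef,iobkw] add [kxc,tdhi] -> 12 lines: ysvkl azzbs exqol kxc tdhi iek pvxm encto sry pwojv kokxr eepkh
Hunk 2: at line 4 remove [tdhi] add [olcv,iaj] -> 13 lines: ysvkl azzbs exqol kxc olcv iaj iek pvxm encto sry pwojv kokxr eepkh
Hunk 3: at line 6 remove [pvxm,encto,sry] add [msv] -> 11 lines: ysvkl azzbs exqol kxc olcv iaj iek msv pwojv kokxr eepkh
Hunk 4: at line 5 remove [iek,msv,pwojv] add [bgk,lxw] -> 10 lines: ysvkl azzbs exqol kxc olcv iaj bgk lxw kokxr eepkh
Hunk 5: at line 5 remove [iaj,bgk,lxw] add [fyynk] -> 8 lines: ysvkl azzbs exqol kxc olcv fyynk kokxr eepkh
Hunk 6: at line 1 remove [exqol,kxc] add [gpe,mzxkw,icog] -> 9 lines: ysvkl azzbs gpe mzxkw icog olcv fyynk kokxr eepkh
Hunk 7: at line 2 remove [mzxkw,icog,olcv] add [hur,ikg] -> 8 lines: ysvkl azzbs gpe hur ikg fyynk kokxr eepkh

Answer: ysvkl
azzbs
gpe
hur
ikg
fyynk
kokxr
eepkh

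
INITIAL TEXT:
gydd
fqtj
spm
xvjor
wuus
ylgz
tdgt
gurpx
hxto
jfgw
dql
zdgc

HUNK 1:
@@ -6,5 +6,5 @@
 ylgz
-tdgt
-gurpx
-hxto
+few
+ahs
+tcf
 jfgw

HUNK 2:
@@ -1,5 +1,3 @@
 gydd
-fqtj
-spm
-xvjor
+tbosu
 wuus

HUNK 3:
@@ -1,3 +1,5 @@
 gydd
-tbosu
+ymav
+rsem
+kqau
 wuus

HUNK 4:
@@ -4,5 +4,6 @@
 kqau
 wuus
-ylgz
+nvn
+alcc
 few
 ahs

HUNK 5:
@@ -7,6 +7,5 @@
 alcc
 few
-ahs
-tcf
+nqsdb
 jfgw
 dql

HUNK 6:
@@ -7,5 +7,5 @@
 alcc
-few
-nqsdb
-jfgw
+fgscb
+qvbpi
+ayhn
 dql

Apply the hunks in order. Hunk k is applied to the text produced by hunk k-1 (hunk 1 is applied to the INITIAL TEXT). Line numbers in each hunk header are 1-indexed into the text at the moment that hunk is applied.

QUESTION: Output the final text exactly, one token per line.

Hunk 1: at line 6 remove [tdgt,gurpx,hxto] add [few,ahs,tcf] -> 12 lines: gydd fqtj spm xvjor wuus ylgz few ahs tcf jfgw dql zdgc
Hunk 2: at line 1 remove [fqtj,spm,xvjor] add [tbosu] -> 10 lines: gydd tbosu wuus ylgz few ahs tcf jfgw dql zdgc
Hunk 3: at line 1 remove [tbosu] add [ymav,rsem,kqau] -> 12 lines: gydd ymav rsem kqau wuus ylgz few ahs tcf jfgw dql zdgc
Hunk 4: at line 4 remove [ylgz] add [nvn,alcc] -> 13 lines: gydd ymav rsem kqau wuus nvn alcc few ahs tcf jfgw dql zdgc
Hunk 5: at line 7 remove [ahs,tcf] add [nqsdb] -> 12 lines: gydd ymav rsem kqau wuus nvn alcc few nqsdb jfgw dql zdgc
Hunk 6: at line 7 remove [few,nqsdb,jfgw] add [fgscb,qvbpi,ayhn] -> 12 lines: gydd ymav rsem kqau wuus nvn alcc fgscb qvbpi ayhn dql zdgc

Answer: gydd
ymav
rsem
kqau
wuus
nvn
alcc
fgscb
qvbpi
ayhn
dql
zdgc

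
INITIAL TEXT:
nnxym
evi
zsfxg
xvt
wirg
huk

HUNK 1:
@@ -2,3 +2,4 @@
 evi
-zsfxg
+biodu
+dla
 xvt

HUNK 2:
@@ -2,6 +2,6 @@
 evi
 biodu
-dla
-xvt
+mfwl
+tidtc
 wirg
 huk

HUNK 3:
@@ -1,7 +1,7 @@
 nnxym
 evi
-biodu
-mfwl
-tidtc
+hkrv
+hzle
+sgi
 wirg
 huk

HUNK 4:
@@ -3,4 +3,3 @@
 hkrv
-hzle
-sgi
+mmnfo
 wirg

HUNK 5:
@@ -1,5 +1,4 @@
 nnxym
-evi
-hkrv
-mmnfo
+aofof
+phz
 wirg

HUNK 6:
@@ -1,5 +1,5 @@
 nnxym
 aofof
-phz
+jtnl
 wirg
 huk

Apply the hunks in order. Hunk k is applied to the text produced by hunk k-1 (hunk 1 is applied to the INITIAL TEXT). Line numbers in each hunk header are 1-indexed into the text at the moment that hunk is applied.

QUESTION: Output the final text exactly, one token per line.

Answer: nnxym
aofof
jtnl
wirg
huk

Derivation:
Hunk 1: at line 2 remove [zsfxg] add [biodu,dla] -> 7 lines: nnxym evi biodu dla xvt wirg huk
Hunk 2: at line 2 remove [dla,xvt] add [mfwl,tidtc] -> 7 lines: nnxym evi biodu mfwl tidtc wirg huk
Hunk 3: at line 1 remove [biodu,mfwl,tidtc] add [hkrv,hzle,sgi] -> 7 lines: nnxym evi hkrv hzle sgi wirg huk
Hunk 4: at line 3 remove [hzle,sgi] add [mmnfo] -> 6 lines: nnxym evi hkrv mmnfo wirg huk
Hunk 5: at line 1 remove [evi,hkrv,mmnfo] add [aofof,phz] -> 5 lines: nnxym aofof phz wirg huk
Hunk 6: at line 1 remove [phz] add [jtnl] -> 5 lines: nnxym aofof jtnl wirg huk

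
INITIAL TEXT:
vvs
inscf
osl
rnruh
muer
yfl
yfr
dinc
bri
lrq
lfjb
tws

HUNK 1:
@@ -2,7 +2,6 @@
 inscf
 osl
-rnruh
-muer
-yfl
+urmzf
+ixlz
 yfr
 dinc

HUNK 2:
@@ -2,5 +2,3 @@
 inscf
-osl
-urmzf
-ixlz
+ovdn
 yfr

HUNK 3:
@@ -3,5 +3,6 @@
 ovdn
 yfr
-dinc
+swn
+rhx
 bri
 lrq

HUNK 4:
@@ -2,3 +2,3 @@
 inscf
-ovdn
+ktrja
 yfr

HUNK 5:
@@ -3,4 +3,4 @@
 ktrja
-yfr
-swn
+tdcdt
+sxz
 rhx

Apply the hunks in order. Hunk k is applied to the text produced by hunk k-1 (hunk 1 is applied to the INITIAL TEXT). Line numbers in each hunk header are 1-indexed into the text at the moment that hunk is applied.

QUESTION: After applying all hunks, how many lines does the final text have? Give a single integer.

Answer: 10

Derivation:
Hunk 1: at line 2 remove [rnruh,muer,yfl] add [urmzf,ixlz] -> 11 lines: vvs inscf osl urmzf ixlz yfr dinc bri lrq lfjb tws
Hunk 2: at line 2 remove [osl,urmzf,ixlz] add [ovdn] -> 9 lines: vvs inscf ovdn yfr dinc bri lrq lfjb tws
Hunk 3: at line 3 remove [dinc] add [swn,rhx] -> 10 lines: vvs inscf ovdn yfr swn rhx bri lrq lfjb tws
Hunk 4: at line 2 remove [ovdn] add [ktrja] -> 10 lines: vvs inscf ktrja yfr swn rhx bri lrq lfjb tws
Hunk 5: at line 3 remove [yfr,swn] add [tdcdt,sxz] -> 10 lines: vvs inscf ktrja tdcdt sxz rhx bri lrq lfjb tws
Final line count: 10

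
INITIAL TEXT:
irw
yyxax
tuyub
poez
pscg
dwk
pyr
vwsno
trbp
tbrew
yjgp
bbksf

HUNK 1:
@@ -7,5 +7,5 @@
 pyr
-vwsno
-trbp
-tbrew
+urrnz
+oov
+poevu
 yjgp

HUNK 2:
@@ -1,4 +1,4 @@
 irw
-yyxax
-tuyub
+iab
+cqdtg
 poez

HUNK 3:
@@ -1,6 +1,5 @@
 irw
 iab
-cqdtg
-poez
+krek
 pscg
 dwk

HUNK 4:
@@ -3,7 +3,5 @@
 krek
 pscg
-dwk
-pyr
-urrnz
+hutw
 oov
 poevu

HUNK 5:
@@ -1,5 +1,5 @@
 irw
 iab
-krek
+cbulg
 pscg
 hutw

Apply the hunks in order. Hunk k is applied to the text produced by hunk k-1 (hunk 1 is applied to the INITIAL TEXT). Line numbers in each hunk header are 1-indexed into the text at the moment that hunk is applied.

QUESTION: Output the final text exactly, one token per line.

Answer: irw
iab
cbulg
pscg
hutw
oov
poevu
yjgp
bbksf

Derivation:
Hunk 1: at line 7 remove [vwsno,trbp,tbrew] add [urrnz,oov,poevu] -> 12 lines: irw yyxax tuyub poez pscg dwk pyr urrnz oov poevu yjgp bbksf
Hunk 2: at line 1 remove [yyxax,tuyub] add [iab,cqdtg] -> 12 lines: irw iab cqdtg poez pscg dwk pyr urrnz oov poevu yjgp bbksf
Hunk 3: at line 1 remove [cqdtg,poez] add [krek] -> 11 lines: irw iab krek pscg dwk pyr urrnz oov poevu yjgp bbksf
Hunk 4: at line 3 remove [dwk,pyr,urrnz] add [hutw] -> 9 lines: irw iab krek pscg hutw oov poevu yjgp bbksf
Hunk 5: at line 1 remove [krek] add [cbulg] -> 9 lines: irw iab cbulg pscg hutw oov poevu yjgp bbksf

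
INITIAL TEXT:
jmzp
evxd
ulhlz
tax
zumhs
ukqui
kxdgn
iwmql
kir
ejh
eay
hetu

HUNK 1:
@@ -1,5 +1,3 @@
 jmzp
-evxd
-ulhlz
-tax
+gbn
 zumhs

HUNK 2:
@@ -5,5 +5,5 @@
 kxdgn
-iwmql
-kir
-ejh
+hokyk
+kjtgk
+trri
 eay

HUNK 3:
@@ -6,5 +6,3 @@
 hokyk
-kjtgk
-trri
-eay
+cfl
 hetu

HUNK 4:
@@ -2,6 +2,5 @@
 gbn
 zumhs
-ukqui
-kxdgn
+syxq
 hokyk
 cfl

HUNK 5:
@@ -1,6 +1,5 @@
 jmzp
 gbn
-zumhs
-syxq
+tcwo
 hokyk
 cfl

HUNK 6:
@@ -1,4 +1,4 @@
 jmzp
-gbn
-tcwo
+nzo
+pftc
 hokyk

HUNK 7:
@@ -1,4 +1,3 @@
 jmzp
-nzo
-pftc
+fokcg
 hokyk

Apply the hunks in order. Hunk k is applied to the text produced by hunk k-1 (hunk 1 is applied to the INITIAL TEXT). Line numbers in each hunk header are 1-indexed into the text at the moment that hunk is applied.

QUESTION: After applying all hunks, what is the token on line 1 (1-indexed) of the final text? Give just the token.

Hunk 1: at line 1 remove [evxd,ulhlz,tax] add [gbn] -> 10 lines: jmzp gbn zumhs ukqui kxdgn iwmql kir ejh eay hetu
Hunk 2: at line 5 remove [iwmql,kir,ejh] add [hokyk,kjtgk,trri] -> 10 lines: jmzp gbn zumhs ukqui kxdgn hokyk kjtgk trri eay hetu
Hunk 3: at line 6 remove [kjtgk,trri,eay] add [cfl] -> 8 lines: jmzp gbn zumhs ukqui kxdgn hokyk cfl hetu
Hunk 4: at line 2 remove [ukqui,kxdgn] add [syxq] -> 7 lines: jmzp gbn zumhs syxq hokyk cfl hetu
Hunk 5: at line 1 remove [zumhs,syxq] add [tcwo] -> 6 lines: jmzp gbn tcwo hokyk cfl hetu
Hunk 6: at line 1 remove [gbn,tcwo] add [nzo,pftc] -> 6 lines: jmzp nzo pftc hokyk cfl hetu
Hunk 7: at line 1 remove [nzo,pftc] add [fokcg] -> 5 lines: jmzp fokcg hokyk cfl hetu
Final line 1: jmzp

Answer: jmzp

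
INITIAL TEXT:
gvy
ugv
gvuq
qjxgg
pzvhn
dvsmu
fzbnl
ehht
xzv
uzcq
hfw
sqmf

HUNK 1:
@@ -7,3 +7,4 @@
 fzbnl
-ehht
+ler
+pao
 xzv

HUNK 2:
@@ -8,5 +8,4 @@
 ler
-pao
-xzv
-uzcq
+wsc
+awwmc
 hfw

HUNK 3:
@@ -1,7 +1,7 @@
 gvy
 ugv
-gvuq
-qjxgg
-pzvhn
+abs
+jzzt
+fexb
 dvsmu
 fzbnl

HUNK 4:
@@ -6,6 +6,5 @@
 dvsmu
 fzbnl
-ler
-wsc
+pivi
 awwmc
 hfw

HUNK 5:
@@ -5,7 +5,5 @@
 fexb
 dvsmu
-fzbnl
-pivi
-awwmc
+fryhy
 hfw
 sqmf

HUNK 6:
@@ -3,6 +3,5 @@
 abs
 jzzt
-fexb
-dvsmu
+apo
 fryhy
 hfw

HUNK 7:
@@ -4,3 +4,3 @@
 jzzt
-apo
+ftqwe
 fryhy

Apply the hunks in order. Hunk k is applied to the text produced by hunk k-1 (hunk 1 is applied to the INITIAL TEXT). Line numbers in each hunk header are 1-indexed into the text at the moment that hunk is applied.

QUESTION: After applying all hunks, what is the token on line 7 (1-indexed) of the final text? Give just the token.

Answer: hfw

Derivation:
Hunk 1: at line 7 remove [ehht] add [ler,pao] -> 13 lines: gvy ugv gvuq qjxgg pzvhn dvsmu fzbnl ler pao xzv uzcq hfw sqmf
Hunk 2: at line 8 remove [pao,xzv,uzcq] add [wsc,awwmc] -> 12 lines: gvy ugv gvuq qjxgg pzvhn dvsmu fzbnl ler wsc awwmc hfw sqmf
Hunk 3: at line 1 remove [gvuq,qjxgg,pzvhn] add [abs,jzzt,fexb] -> 12 lines: gvy ugv abs jzzt fexb dvsmu fzbnl ler wsc awwmc hfw sqmf
Hunk 4: at line 6 remove [ler,wsc] add [pivi] -> 11 lines: gvy ugv abs jzzt fexb dvsmu fzbnl pivi awwmc hfw sqmf
Hunk 5: at line 5 remove [fzbnl,pivi,awwmc] add [fryhy] -> 9 lines: gvy ugv abs jzzt fexb dvsmu fryhy hfw sqmf
Hunk 6: at line 3 remove [fexb,dvsmu] add [apo] -> 8 lines: gvy ugv abs jzzt apo fryhy hfw sqmf
Hunk 7: at line 4 remove [apo] add [ftqwe] -> 8 lines: gvy ugv abs jzzt ftqwe fryhy hfw sqmf
Final line 7: hfw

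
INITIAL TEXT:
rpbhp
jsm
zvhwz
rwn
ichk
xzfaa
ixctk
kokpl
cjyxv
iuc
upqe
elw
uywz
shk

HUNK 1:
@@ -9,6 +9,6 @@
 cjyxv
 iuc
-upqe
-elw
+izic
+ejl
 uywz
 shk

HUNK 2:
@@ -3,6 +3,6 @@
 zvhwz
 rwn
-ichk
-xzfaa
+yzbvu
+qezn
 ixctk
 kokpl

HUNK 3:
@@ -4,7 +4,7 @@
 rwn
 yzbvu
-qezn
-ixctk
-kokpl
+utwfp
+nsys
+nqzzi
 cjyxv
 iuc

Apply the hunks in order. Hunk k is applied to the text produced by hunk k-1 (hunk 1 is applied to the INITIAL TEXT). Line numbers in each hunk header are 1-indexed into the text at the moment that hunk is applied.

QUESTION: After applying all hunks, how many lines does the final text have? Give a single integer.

Answer: 14

Derivation:
Hunk 1: at line 9 remove [upqe,elw] add [izic,ejl] -> 14 lines: rpbhp jsm zvhwz rwn ichk xzfaa ixctk kokpl cjyxv iuc izic ejl uywz shk
Hunk 2: at line 3 remove [ichk,xzfaa] add [yzbvu,qezn] -> 14 lines: rpbhp jsm zvhwz rwn yzbvu qezn ixctk kokpl cjyxv iuc izic ejl uywz shk
Hunk 3: at line 4 remove [qezn,ixctk,kokpl] add [utwfp,nsys,nqzzi] -> 14 lines: rpbhp jsm zvhwz rwn yzbvu utwfp nsys nqzzi cjyxv iuc izic ejl uywz shk
Final line count: 14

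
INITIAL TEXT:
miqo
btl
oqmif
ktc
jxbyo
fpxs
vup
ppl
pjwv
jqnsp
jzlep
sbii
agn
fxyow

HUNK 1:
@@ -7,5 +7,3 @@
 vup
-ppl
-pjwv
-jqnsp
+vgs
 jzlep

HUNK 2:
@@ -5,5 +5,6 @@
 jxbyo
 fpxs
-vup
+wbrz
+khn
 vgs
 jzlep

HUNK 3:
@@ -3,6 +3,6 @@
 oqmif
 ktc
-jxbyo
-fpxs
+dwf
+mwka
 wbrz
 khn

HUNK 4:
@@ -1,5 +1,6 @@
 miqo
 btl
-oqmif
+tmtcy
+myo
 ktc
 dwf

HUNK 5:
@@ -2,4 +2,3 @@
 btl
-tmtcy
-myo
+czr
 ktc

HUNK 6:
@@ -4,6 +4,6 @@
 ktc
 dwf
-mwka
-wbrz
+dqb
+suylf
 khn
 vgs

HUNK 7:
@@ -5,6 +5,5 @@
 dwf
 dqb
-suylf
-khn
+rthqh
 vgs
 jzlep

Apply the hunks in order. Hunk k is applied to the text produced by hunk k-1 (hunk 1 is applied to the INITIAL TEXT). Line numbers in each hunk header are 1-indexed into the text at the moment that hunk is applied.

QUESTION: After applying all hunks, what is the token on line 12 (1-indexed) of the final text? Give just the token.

Hunk 1: at line 7 remove [ppl,pjwv,jqnsp] add [vgs] -> 12 lines: miqo btl oqmif ktc jxbyo fpxs vup vgs jzlep sbii agn fxyow
Hunk 2: at line 5 remove [vup] add [wbrz,khn] -> 13 lines: miqo btl oqmif ktc jxbyo fpxs wbrz khn vgs jzlep sbii agn fxyow
Hunk 3: at line 3 remove [jxbyo,fpxs] add [dwf,mwka] -> 13 lines: miqo btl oqmif ktc dwf mwka wbrz khn vgs jzlep sbii agn fxyow
Hunk 4: at line 1 remove [oqmif] add [tmtcy,myo] -> 14 lines: miqo btl tmtcy myo ktc dwf mwka wbrz khn vgs jzlep sbii agn fxyow
Hunk 5: at line 2 remove [tmtcy,myo] add [czr] -> 13 lines: miqo btl czr ktc dwf mwka wbrz khn vgs jzlep sbii agn fxyow
Hunk 6: at line 4 remove [mwka,wbrz] add [dqb,suylf] -> 13 lines: miqo btl czr ktc dwf dqb suylf khn vgs jzlep sbii agn fxyow
Hunk 7: at line 5 remove [suylf,khn] add [rthqh] -> 12 lines: miqo btl czr ktc dwf dqb rthqh vgs jzlep sbii agn fxyow
Final line 12: fxyow

Answer: fxyow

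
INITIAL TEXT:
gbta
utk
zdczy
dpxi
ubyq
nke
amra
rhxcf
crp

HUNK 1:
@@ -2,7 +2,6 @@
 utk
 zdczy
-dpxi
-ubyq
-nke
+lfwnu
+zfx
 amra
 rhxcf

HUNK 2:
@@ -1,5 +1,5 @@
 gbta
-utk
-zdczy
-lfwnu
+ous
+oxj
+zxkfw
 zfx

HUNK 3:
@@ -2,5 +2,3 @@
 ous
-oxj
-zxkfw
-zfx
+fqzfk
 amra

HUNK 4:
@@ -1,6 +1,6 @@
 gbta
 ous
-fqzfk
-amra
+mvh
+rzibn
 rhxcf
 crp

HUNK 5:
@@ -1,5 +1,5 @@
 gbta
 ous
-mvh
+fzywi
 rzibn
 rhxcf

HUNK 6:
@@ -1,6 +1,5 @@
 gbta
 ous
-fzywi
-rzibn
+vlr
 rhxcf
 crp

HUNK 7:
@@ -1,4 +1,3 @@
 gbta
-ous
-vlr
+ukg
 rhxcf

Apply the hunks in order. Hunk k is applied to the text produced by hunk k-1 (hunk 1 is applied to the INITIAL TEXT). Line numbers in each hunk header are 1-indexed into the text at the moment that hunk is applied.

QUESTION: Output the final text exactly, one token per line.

Hunk 1: at line 2 remove [dpxi,ubyq,nke] add [lfwnu,zfx] -> 8 lines: gbta utk zdczy lfwnu zfx amra rhxcf crp
Hunk 2: at line 1 remove [utk,zdczy,lfwnu] add [ous,oxj,zxkfw] -> 8 lines: gbta ous oxj zxkfw zfx amra rhxcf crp
Hunk 3: at line 2 remove [oxj,zxkfw,zfx] add [fqzfk] -> 6 lines: gbta ous fqzfk amra rhxcf crp
Hunk 4: at line 1 remove [fqzfk,amra] add [mvh,rzibn] -> 6 lines: gbta ous mvh rzibn rhxcf crp
Hunk 5: at line 1 remove [mvh] add [fzywi] -> 6 lines: gbta ous fzywi rzibn rhxcf crp
Hunk 6: at line 1 remove [fzywi,rzibn] add [vlr] -> 5 lines: gbta ous vlr rhxcf crp
Hunk 7: at line 1 remove [ous,vlr] add [ukg] -> 4 lines: gbta ukg rhxcf crp

Answer: gbta
ukg
rhxcf
crp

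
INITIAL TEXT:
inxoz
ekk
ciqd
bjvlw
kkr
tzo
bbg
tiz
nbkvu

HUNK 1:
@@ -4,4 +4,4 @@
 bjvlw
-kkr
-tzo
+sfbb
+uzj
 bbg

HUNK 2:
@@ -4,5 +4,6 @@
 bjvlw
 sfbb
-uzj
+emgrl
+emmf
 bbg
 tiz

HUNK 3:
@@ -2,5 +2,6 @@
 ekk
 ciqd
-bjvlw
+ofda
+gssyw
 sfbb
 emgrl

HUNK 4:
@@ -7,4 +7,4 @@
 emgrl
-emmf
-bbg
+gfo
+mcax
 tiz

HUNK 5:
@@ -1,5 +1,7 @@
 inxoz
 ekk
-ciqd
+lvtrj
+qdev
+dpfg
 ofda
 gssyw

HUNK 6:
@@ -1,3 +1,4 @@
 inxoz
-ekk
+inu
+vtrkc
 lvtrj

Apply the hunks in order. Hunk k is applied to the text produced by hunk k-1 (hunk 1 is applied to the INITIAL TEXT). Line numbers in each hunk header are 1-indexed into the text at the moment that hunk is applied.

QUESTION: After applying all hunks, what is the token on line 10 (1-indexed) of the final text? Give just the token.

Hunk 1: at line 4 remove [kkr,tzo] add [sfbb,uzj] -> 9 lines: inxoz ekk ciqd bjvlw sfbb uzj bbg tiz nbkvu
Hunk 2: at line 4 remove [uzj] add [emgrl,emmf] -> 10 lines: inxoz ekk ciqd bjvlw sfbb emgrl emmf bbg tiz nbkvu
Hunk 3: at line 2 remove [bjvlw] add [ofda,gssyw] -> 11 lines: inxoz ekk ciqd ofda gssyw sfbb emgrl emmf bbg tiz nbkvu
Hunk 4: at line 7 remove [emmf,bbg] add [gfo,mcax] -> 11 lines: inxoz ekk ciqd ofda gssyw sfbb emgrl gfo mcax tiz nbkvu
Hunk 5: at line 1 remove [ciqd] add [lvtrj,qdev,dpfg] -> 13 lines: inxoz ekk lvtrj qdev dpfg ofda gssyw sfbb emgrl gfo mcax tiz nbkvu
Hunk 6: at line 1 remove [ekk] add [inu,vtrkc] -> 14 lines: inxoz inu vtrkc lvtrj qdev dpfg ofda gssyw sfbb emgrl gfo mcax tiz nbkvu
Final line 10: emgrl

Answer: emgrl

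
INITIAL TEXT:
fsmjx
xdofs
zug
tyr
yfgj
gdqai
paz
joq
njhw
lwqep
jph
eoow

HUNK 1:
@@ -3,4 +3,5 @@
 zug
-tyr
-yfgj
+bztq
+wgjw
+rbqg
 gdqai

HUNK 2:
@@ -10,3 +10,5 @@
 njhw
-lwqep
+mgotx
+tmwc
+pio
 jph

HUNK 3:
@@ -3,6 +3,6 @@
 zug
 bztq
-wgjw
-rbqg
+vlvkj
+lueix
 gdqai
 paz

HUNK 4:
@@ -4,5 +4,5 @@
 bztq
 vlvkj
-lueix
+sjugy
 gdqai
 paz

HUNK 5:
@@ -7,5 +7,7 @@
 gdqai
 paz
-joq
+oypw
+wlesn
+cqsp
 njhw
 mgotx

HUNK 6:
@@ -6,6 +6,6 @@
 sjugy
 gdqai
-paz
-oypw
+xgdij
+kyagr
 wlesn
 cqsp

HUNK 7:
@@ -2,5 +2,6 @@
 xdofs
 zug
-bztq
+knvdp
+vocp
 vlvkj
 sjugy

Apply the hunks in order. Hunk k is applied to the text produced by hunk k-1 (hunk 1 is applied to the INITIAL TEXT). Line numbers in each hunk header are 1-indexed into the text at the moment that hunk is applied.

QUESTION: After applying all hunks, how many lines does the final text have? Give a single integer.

Hunk 1: at line 3 remove [tyr,yfgj] add [bztq,wgjw,rbqg] -> 13 lines: fsmjx xdofs zug bztq wgjw rbqg gdqai paz joq njhw lwqep jph eoow
Hunk 2: at line 10 remove [lwqep] add [mgotx,tmwc,pio] -> 15 lines: fsmjx xdofs zug bztq wgjw rbqg gdqai paz joq njhw mgotx tmwc pio jph eoow
Hunk 3: at line 3 remove [wgjw,rbqg] add [vlvkj,lueix] -> 15 lines: fsmjx xdofs zug bztq vlvkj lueix gdqai paz joq njhw mgotx tmwc pio jph eoow
Hunk 4: at line 4 remove [lueix] add [sjugy] -> 15 lines: fsmjx xdofs zug bztq vlvkj sjugy gdqai paz joq njhw mgotx tmwc pio jph eoow
Hunk 5: at line 7 remove [joq] add [oypw,wlesn,cqsp] -> 17 lines: fsmjx xdofs zug bztq vlvkj sjugy gdqai paz oypw wlesn cqsp njhw mgotx tmwc pio jph eoow
Hunk 6: at line 6 remove [paz,oypw] add [xgdij,kyagr] -> 17 lines: fsmjx xdofs zug bztq vlvkj sjugy gdqai xgdij kyagr wlesn cqsp njhw mgotx tmwc pio jph eoow
Hunk 7: at line 2 remove [bztq] add [knvdp,vocp] -> 18 lines: fsmjx xdofs zug knvdp vocp vlvkj sjugy gdqai xgdij kyagr wlesn cqsp njhw mgotx tmwc pio jph eoow
Final line count: 18

Answer: 18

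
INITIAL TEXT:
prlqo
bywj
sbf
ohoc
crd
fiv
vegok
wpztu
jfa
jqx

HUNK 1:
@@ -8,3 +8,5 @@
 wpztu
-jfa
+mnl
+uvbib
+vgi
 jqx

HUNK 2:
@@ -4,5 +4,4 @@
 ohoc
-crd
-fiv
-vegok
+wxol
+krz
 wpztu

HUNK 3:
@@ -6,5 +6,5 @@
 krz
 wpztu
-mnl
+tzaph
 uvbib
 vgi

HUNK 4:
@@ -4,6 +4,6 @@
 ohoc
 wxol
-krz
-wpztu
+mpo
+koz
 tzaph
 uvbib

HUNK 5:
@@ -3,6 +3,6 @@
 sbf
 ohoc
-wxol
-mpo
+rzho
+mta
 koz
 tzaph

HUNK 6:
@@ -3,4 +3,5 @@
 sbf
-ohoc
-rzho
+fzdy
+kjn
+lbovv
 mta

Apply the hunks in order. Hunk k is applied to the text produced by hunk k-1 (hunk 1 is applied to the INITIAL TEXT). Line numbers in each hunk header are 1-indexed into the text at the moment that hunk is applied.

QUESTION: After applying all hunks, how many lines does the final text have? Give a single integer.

Answer: 12

Derivation:
Hunk 1: at line 8 remove [jfa] add [mnl,uvbib,vgi] -> 12 lines: prlqo bywj sbf ohoc crd fiv vegok wpztu mnl uvbib vgi jqx
Hunk 2: at line 4 remove [crd,fiv,vegok] add [wxol,krz] -> 11 lines: prlqo bywj sbf ohoc wxol krz wpztu mnl uvbib vgi jqx
Hunk 3: at line 6 remove [mnl] add [tzaph] -> 11 lines: prlqo bywj sbf ohoc wxol krz wpztu tzaph uvbib vgi jqx
Hunk 4: at line 4 remove [krz,wpztu] add [mpo,koz] -> 11 lines: prlqo bywj sbf ohoc wxol mpo koz tzaph uvbib vgi jqx
Hunk 5: at line 3 remove [wxol,mpo] add [rzho,mta] -> 11 lines: prlqo bywj sbf ohoc rzho mta koz tzaph uvbib vgi jqx
Hunk 6: at line 3 remove [ohoc,rzho] add [fzdy,kjn,lbovv] -> 12 lines: prlqo bywj sbf fzdy kjn lbovv mta koz tzaph uvbib vgi jqx
Final line count: 12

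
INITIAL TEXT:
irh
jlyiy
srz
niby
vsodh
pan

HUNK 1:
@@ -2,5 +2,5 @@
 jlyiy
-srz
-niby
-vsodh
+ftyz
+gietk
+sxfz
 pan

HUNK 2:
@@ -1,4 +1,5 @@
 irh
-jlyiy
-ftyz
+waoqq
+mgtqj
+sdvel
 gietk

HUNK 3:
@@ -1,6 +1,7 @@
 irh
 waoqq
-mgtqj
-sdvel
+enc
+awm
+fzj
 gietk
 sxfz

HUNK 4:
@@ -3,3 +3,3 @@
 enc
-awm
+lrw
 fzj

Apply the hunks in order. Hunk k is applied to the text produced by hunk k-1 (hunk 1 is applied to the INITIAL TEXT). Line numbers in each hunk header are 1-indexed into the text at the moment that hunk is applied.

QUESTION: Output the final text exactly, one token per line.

Answer: irh
waoqq
enc
lrw
fzj
gietk
sxfz
pan

Derivation:
Hunk 1: at line 2 remove [srz,niby,vsodh] add [ftyz,gietk,sxfz] -> 6 lines: irh jlyiy ftyz gietk sxfz pan
Hunk 2: at line 1 remove [jlyiy,ftyz] add [waoqq,mgtqj,sdvel] -> 7 lines: irh waoqq mgtqj sdvel gietk sxfz pan
Hunk 3: at line 1 remove [mgtqj,sdvel] add [enc,awm,fzj] -> 8 lines: irh waoqq enc awm fzj gietk sxfz pan
Hunk 4: at line 3 remove [awm] add [lrw] -> 8 lines: irh waoqq enc lrw fzj gietk sxfz pan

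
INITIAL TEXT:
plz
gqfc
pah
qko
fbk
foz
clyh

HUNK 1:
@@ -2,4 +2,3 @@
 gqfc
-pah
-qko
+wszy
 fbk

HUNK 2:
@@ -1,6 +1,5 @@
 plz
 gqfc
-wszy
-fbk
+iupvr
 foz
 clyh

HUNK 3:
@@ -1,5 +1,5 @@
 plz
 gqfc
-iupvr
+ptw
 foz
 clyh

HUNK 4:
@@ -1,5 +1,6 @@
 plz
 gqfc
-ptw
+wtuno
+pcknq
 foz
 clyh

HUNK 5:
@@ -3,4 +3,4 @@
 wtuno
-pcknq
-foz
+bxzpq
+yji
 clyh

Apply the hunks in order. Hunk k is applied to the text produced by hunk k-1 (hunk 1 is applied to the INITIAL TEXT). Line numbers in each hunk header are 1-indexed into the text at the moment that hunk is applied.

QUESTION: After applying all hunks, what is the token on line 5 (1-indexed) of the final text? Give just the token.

Hunk 1: at line 2 remove [pah,qko] add [wszy] -> 6 lines: plz gqfc wszy fbk foz clyh
Hunk 2: at line 1 remove [wszy,fbk] add [iupvr] -> 5 lines: plz gqfc iupvr foz clyh
Hunk 3: at line 1 remove [iupvr] add [ptw] -> 5 lines: plz gqfc ptw foz clyh
Hunk 4: at line 1 remove [ptw] add [wtuno,pcknq] -> 6 lines: plz gqfc wtuno pcknq foz clyh
Hunk 5: at line 3 remove [pcknq,foz] add [bxzpq,yji] -> 6 lines: plz gqfc wtuno bxzpq yji clyh
Final line 5: yji

Answer: yji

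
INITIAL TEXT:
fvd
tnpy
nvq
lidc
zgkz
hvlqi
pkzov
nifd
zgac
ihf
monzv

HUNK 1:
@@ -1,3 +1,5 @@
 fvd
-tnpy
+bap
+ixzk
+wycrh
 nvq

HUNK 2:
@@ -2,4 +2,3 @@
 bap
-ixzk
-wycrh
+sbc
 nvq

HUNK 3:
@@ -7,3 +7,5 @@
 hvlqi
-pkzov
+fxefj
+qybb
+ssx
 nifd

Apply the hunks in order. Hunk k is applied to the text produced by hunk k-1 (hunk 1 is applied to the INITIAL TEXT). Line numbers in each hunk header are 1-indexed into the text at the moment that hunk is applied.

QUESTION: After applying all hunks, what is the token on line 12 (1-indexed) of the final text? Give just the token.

Answer: zgac

Derivation:
Hunk 1: at line 1 remove [tnpy] add [bap,ixzk,wycrh] -> 13 lines: fvd bap ixzk wycrh nvq lidc zgkz hvlqi pkzov nifd zgac ihf monzv
Hunk 2: at line 2 remove [ixzk,wycrh] add [sbc] -> 12 lines: fvd bap sbc nvq lidc zgkz hvlqi pkzov nifd zgac ihf monzv
Hunk 3: at line 7 remove [pkzov] add [fxefj,qybb,ssx] -> 14 lines: fvd bap sbc nvq lidc zgkz hvlqi fxefj qybb ssx nifd zgac ihf monzv
Final line 12: zgac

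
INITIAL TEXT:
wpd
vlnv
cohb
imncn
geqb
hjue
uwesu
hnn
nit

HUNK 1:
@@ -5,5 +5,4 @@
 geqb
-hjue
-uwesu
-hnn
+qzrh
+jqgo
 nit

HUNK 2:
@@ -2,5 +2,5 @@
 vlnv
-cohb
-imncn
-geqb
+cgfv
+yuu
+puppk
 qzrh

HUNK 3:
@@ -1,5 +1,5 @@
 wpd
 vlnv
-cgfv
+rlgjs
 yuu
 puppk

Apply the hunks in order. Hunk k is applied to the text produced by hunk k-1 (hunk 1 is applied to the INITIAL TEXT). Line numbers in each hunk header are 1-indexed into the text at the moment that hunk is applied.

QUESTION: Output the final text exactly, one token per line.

Hunk 1: at line 5 remove [hjue,uwesu,hnn] add [qzrh,jqgo] -> 8 lines: wpd vlnv cohb imncn geqb qzrh jqgo nit
Hunk 2: at line 2 remove [cohb,imncn,geqb] add [cgfv,yuu,puppk] -> 8 lines: wpd vlnv cgfv yuu puppk qzrh jqgo nit
Hunk 3: at line 1 remove [cgfv] add [rlgjs] -> 8 lines: wpd vlnv rlgjs yuu puppk qzrh jqgo nit

Answer: wpd
vlnv
rlgjs
yuu
puppk
qzrh
jqgo
nit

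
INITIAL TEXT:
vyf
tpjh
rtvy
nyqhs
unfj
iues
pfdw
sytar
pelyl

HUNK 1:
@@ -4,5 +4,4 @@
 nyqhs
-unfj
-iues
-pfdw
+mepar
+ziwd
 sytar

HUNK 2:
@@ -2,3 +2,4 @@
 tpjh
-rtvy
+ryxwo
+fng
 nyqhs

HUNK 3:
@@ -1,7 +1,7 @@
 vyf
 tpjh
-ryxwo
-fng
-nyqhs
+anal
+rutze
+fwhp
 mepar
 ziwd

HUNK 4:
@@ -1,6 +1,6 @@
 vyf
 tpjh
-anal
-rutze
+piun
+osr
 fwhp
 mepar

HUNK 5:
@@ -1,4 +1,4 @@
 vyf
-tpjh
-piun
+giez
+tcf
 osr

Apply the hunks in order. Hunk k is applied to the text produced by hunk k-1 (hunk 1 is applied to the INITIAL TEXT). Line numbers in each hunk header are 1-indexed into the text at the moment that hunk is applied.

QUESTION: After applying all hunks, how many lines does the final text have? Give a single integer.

Answer: 9

Derivation:
Hunk 1: at line 4 remove [unfj,iues,pfdw] add [mepar,ziwd] -> 8 lines: vyf tpjh rtvy nyqhs mepar ziwd sytar pelyl
Hunk 2: at line 2 remove [rtvy] add [ryxwo,fng] -> 9 lines: vyf tpjh ryxwo fng nyqhs mepar ziwd sytar pelyl
Hunk 3: at line 1 remove [ryxwo,fng,nyqhs] add [anal,rutze,fwhp] -> 9 lines: vyf tpjh anal rutze fwhp mepar ziwd sytar pelyl
Hunk 4: at line 1 remove [anal,rutze] add [piun,osr] -> 9 lines: vyf tpjh piun osr fwhp mepar ziwd sytar pelyl
Hunk 5: at line 1 remove [tpjh,piun] add [giez,tcf] -> 9 lines: vyf giez tcf osr fwhp mepar ziwd sytar pelyl
Final line count: 9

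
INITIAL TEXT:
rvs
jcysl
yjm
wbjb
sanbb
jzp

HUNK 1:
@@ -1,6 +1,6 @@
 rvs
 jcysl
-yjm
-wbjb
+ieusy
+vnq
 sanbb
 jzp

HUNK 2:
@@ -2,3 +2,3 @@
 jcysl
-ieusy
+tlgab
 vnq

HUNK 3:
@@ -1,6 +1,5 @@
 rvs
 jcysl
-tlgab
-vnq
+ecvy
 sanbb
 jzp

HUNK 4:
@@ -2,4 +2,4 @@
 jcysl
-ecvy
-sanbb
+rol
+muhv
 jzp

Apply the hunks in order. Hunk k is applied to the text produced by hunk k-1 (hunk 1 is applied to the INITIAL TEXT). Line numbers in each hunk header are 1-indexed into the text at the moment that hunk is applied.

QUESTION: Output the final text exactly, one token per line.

Answer: rvs
jcysl
rol
muhv
jzp

Derivation:
Hunk 1: at line 1 remove [yjm,wbjb] add [ieusy,vnq] -> 6 lines: rvs jcysl ieusy vnq sanbb jzp
Hunk 2: at line 2 remove [ieusy] add [tlgab] -> 6 lines: rvs jcysl tlgab vnq sanbb jzp
Hunk 3: at line 1 remove [tlgab,vnq] add [ecvy] -> 5 lines: rvs jcysl ecvy sanbb jzp
Hunk 4: at line 2 remove [ecvy,sanbb] add [rol,muhv] -> 5 lines: rvs jcysl rol muhv jzp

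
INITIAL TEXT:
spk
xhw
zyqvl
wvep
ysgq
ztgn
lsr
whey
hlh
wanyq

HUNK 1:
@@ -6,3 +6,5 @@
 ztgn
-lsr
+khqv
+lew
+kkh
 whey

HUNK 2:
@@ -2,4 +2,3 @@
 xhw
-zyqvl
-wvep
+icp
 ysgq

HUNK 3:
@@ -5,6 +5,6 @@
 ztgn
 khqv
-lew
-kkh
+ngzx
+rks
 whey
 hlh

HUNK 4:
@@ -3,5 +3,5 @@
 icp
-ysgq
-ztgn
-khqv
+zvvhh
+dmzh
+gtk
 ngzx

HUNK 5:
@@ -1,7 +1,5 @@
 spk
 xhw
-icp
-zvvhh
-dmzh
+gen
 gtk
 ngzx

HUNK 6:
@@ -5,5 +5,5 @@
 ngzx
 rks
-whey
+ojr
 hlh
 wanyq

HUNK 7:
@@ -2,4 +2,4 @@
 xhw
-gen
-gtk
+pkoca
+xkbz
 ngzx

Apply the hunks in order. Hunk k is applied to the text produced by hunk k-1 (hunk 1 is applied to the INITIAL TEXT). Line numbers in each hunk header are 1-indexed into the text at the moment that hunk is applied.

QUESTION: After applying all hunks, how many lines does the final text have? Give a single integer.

Answer: 9

Derivation:
Hunk 1: at line 6 remove [lsr] add [khqv,lew,kkh] -> 12 lines: spk xhw zyqvl wvep ysgq ztgn khqv lew kkh whey hlh wanyq
Hunk 2: at line 2 remove [zyqvl,wvep] add [icp] -> 11 lines: spk xhw icp ysgq ztgn khqv lew kkh whey hlh wanyq
Hunk 3: at line 5 remove [lew,kkh] add [ngzx,rks] -> 11 lines: spk xhw icp ysgq ztgn khqv ngzx rks whey hlh wanyq
Hunk 4: at line 3 remove [ysgq,ztgn,khqv] add [zvvhh,dmzh,gtk] -> 11 lines: spk xhw icp zvvhh dmzh gtk ngzx rks whey hlh wanyq
Hunk 5: at line 1 remove [icp,zvvhh,dmzh] add [gen] -> 9 lines: spk xhw gen gtk ngzx rks whey hlh wanyq
Hunk 6: at line 5 remove [whey] add [ojr] -> 9 lines: spk xhw gen gtk ngzx rks ojr hlh wanyq
Hunk 7: at line 2 remove [gen,gtk] add [pkoca,xkbz] -> 9 lines: spk xhw pkoca xkbz ngzx rks ojr hlh wanyq
Final line count: 9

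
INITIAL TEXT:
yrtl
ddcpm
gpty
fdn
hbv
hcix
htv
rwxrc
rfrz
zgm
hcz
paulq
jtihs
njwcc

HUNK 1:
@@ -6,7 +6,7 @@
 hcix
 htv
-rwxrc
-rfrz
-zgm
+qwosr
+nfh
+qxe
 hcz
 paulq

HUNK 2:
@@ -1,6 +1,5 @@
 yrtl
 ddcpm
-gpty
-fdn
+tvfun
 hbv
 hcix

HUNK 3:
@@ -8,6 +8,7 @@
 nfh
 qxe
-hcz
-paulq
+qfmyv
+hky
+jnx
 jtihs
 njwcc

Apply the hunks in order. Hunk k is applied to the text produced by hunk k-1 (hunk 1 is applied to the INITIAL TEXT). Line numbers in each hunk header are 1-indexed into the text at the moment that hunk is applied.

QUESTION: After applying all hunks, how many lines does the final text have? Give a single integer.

Answer: 14

Derivation:
Hunk 1: at line 6 remove [rwxrc,rfrz,zgm] add [qwosr,nfh,qxe] -> 14 lines: yrtl ddcpm gpty fdn hbv hcix htv qwosr nfh qxe hcz paulq jtihs njwcc
Hunk 2: at line 1 remove [gpty,fdn] add [tvfun] -> 13 lines: yrtl ddcpm tvfun hbv hcix htv qwosr nfh qxe hcz paulq jtihs njwcc
Hunk 3: at line 8 remove [hcz,paulq] add [qfmyv,hky,jnx] -> 14 lines: yrtl ddcpm tvfun hbv hcix htv qwosr nfh qxe qfmyv hky jnx jtihs njwcc
Final line count: 14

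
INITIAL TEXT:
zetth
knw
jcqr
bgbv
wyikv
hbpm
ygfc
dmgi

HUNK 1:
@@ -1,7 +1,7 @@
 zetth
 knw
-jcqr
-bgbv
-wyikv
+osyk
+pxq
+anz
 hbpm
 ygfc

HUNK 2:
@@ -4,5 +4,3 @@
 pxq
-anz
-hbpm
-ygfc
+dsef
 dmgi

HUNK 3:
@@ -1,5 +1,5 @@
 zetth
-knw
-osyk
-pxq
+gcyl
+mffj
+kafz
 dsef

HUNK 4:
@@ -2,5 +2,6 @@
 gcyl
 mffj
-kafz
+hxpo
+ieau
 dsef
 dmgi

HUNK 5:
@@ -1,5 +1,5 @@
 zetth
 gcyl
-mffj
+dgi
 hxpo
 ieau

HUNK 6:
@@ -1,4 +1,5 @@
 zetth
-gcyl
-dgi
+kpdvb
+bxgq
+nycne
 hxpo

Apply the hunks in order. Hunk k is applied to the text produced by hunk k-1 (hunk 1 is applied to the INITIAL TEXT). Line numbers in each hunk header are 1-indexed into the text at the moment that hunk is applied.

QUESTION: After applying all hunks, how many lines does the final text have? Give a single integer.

Answer: 8

Derivation:
Hunk 1: at line 1 remove [jcqr,bgbv,wyikv] add [osyk,pxq,anz] -> 8 lines: zetth knw osyk pxq anz hbpm ygfc dmgi
Hunk 2: at line 4 remove [anz,hbpm,ygfc] add [dsef] -> 6 lines: zetth knw osyk pxq dsef dmgi
Hunk 3: at line 1 remove [knw,osyk,pxq] add [gcyl,mffj,kafz] -> 6 lines: zetth gcyl mffj kafz dsef dmgi
Hunk 4: at line 2 remove [kafz] add [hxpo,ieau] -> 7 lines: zetth gcyl mffj hxpo ieau dsef dmgi
Hunk 5: at line 1 remove [mffj] add [dgi] -> 7 lines: zetth gcyl dgi hxpo ieau dsef dmgi
Hunk 6: at line 1 remove [gcyl,dgi] add [kpdvb,bxgq,nycne] -> 8 lines: zetth kpdvb bxgq nycne hxpo ieau dsef dmgi
Final line count: 8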